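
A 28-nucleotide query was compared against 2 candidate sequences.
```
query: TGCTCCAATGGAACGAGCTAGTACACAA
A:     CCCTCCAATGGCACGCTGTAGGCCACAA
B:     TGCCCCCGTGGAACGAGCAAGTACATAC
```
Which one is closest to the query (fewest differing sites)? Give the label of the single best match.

Hamming distances to query — A: 8; B: 6.
Smallest is B with 6 mismatches.

B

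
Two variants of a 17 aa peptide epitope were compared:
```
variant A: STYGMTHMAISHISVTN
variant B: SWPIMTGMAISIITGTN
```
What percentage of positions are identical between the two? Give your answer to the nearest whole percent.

59%

Mismatches at positions 2, 3, 4, 7, 12, 14, 15 (1-based): 7 of 17.
Identical positions: 10/17 = 58.82% → 59%.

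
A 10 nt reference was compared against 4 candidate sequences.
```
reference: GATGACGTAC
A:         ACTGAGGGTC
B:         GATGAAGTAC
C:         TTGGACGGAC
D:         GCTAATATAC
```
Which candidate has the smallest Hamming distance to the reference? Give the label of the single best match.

B

A differs at 5 sites; B differs at 1 site; C differs at 4 sites; D differs at 4 sites. The closest is B.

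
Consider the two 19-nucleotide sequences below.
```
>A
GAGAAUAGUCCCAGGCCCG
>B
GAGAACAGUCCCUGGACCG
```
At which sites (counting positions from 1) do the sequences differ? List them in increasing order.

Scanning 1-based: 6: U/C; 13: A/U; 16: C/A.

6, 13, 16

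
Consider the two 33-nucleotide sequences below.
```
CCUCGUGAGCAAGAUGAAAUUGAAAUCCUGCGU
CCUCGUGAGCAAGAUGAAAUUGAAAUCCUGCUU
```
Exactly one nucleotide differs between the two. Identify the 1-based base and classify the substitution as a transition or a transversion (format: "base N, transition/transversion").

base 32, transversion

Base 32 changes G→U. G is a purine and U is a pyrimidine, so this is a transversion.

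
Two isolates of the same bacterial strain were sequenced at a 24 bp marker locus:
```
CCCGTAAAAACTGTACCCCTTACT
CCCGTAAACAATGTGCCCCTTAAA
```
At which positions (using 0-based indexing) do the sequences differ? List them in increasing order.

Scanning 0-based: 8: A/C; 10: C/A; 14: A/G; 22: C/A; 23: T/A.

8, 10, 14, 22, 23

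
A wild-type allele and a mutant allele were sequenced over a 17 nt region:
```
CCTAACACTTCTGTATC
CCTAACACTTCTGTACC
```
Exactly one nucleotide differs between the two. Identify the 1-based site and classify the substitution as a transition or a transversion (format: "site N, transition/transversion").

site 16, transition

The sequences differ only at site 16: T→C (pyrimidine→pyrimidine), a transition.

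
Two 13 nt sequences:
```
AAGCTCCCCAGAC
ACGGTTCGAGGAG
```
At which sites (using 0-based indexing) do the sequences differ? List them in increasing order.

1, 3, 5, 7, 8, 9, 12

Scanning 0-based: 1: A/C; 3: C/G; 5: C/T; 7: C/G; 8: C/A; 9: A/G; 12: C/G.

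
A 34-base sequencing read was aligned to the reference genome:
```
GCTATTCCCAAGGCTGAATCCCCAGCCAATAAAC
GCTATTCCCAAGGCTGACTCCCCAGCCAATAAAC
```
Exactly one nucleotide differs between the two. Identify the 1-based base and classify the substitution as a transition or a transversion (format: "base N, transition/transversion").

Base 18 changes A→C. A is a purine and C is a pyrimidine, so this is a transversion.

base 18, transversion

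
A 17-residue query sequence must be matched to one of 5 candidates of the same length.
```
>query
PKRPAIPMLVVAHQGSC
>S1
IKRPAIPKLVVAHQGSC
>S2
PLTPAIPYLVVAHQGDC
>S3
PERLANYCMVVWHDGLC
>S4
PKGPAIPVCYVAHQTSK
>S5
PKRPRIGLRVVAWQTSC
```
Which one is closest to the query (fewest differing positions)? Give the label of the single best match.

S1

S1 differs at 2 positions; S2 differs at 4 positions; S3 differs at 9 positions; S4 differs at 6 positions; S5 differs at 6 positions. The closest is S1.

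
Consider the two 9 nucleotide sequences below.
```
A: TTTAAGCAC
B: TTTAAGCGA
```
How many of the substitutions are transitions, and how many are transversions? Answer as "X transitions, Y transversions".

Transitions (purine↔purine or pyrimidine↔pyrimidine): 8 A→G.
Transversions (purine↔pyrimidine): 9 C→A.

1 transition, 1 transversion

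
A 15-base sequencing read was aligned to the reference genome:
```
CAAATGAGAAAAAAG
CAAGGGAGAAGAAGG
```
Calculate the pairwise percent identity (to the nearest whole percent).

Mismatches at positions 4, 5, 11, 14 (1-based): 4 of 15.
Identical positions: 11/15 = 73.33% → 73%.

73%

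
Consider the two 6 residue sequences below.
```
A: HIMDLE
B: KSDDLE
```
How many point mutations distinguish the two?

The sequences differ at residues 1, 2, 3 (1-based) — 3 in total.

3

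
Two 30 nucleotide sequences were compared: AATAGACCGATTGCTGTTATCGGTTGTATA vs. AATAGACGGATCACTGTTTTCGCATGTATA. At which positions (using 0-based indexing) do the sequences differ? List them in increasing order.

7, 11, 12, 18, 22, 23

Scanning 0-based: 7: C/G; 11: T/C; 12: G/A; 18: A/T; 22: G/C; 23: T/A.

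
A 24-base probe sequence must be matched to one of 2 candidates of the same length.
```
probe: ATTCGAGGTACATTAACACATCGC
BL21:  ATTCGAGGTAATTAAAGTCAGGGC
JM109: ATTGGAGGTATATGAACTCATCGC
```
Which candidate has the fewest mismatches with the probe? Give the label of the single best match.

JM109

Hamming distances to probe — BL21: 7; JM109: 4.
Smallest is JM109 with 4 mismatches.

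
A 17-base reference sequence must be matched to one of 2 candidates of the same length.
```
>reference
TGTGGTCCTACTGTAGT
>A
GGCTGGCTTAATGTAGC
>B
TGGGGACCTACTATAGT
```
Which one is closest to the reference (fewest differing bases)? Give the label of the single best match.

Hamming distances to reference — A: 7; B: 3.
Smallest is B with 3 mismatches.

B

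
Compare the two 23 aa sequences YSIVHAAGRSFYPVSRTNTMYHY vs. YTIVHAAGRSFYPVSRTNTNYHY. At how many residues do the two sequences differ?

2

Comparing position by position, 2 residues differ: 2 (S/T), 20 (M/N).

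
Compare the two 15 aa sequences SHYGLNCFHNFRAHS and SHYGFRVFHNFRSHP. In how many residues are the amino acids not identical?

The sequences differ at residues 5, 6, 7, 13, 15 (1-based) — 5 in total.

5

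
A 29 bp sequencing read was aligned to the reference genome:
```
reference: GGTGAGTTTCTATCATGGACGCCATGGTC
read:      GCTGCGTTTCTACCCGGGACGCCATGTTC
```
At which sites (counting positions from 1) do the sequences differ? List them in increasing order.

2, 5, 13, 15, 16, 27

Differences at site 2 (G→C), site 5 (A→C), site 13 (T→C), site 15 (A→C), site 16 (T→G), site 27 (G→T).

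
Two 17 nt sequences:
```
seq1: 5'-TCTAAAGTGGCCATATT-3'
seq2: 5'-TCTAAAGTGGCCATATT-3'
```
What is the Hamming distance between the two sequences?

0

No positions differ; the sequences are identical.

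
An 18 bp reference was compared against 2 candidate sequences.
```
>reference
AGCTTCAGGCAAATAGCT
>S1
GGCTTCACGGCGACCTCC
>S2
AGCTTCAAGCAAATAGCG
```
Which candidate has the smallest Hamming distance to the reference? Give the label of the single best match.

Hamming distances to reference — S1: 9; S2: 2.
Smallest is S2 with 2 mismatches.

S2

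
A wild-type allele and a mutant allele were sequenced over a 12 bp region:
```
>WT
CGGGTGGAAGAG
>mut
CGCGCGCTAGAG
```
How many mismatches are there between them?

Comparing position by position, 4 positions differ: 3 (G/C), 5 (T/C), 7 (G/C), 8 (A/T).

4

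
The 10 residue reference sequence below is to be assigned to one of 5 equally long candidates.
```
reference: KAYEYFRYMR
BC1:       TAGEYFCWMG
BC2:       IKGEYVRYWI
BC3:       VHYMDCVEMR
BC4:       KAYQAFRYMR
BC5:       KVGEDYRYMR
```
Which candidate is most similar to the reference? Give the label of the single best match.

BC4

Hamming distances to reference — BC1: 5; BC2: 6; BC3: 7; BC4: 2; BC5: 4.
Smallest is BC4 with 2 mismatches.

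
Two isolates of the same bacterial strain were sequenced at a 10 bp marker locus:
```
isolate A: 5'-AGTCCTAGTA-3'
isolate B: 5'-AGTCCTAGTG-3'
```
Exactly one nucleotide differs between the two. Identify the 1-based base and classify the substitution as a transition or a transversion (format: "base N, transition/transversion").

base 10, transition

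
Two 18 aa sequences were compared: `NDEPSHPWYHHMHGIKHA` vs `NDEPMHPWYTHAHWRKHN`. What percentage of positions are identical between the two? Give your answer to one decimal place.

6 positions differ (5, 10, 12, 14, 15, 18), so 12 of 18 match: 12/18 = 66.67%.

66.7%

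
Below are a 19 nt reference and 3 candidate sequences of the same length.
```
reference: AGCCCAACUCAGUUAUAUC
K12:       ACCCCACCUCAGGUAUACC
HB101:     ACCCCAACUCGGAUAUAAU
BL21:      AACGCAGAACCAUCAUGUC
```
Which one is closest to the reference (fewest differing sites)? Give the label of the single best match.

Hamming distances to reference — K12: 4; HB101: 5; BL21: 9.
Smallest is K12 with 4 mismatches.

K12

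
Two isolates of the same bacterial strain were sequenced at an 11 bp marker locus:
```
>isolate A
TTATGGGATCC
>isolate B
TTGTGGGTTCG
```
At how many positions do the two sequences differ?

3

Mismatches (1-based): position 3: A→G; position 8: A→T; position 11: C→G.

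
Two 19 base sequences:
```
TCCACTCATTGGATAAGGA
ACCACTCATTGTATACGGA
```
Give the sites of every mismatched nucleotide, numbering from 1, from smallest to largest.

1, 12, 16

Differences at site 1 (T→A), site 12 (G→T), site 16 (A→C).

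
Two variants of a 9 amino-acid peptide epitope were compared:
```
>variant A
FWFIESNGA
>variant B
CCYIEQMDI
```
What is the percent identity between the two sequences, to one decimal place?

22.2%

Mismatches at positions 1, 2, 3, 6, 7, 8, 9 (1-based): 7 of 9.
Identical positions: 2/9 = 22.22% → 22.2%.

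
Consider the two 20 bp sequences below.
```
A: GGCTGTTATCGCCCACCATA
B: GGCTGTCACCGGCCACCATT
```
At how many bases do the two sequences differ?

4

Mismatches (1-based): base 7: T→C; base 9: T→C; base 12: C→G; base 20: A→T.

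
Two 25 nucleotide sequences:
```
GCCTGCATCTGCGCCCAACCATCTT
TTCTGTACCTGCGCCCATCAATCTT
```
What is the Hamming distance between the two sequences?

6

Mismatches (1-based): base 1: G→T; base 2: C→T; base 6: C→T; base 8: T→C; base 18: A→T; base 20: C→A.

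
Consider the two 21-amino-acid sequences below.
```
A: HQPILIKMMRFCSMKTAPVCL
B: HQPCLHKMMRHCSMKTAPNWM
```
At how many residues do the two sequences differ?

6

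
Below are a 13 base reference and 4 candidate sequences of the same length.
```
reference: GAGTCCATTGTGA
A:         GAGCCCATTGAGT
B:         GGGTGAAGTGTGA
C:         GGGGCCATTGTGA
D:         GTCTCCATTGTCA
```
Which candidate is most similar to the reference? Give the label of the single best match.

A differs at 3 positions; B differs at 4 positions; C differs at 2 positions; D differs at 3 positions. The closest is C.

C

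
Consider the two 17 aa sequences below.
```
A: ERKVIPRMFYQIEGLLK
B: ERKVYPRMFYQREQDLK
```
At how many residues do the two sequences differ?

The sequences differ at residues 5, 12, 14, 15 (1-based) — 4 in total.

4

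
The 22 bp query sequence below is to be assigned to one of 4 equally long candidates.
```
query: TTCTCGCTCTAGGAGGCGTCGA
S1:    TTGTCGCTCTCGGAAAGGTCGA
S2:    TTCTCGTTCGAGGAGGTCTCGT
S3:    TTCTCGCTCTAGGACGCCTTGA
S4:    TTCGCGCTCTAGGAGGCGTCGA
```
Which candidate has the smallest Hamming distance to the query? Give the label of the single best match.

S4

S1 differs at 5 bases; S2 differs at 5 bases; S3 differs at 3 bases; S4 differs at 1 base. The closest is S4.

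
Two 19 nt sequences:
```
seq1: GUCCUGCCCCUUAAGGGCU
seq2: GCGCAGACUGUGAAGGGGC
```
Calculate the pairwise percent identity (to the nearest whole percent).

Mismatches at positions 2, 3, 5, 7, 9, 10, 12, 18, 19 (1-based): 9 of 19.
Identical positions: 10/19 = 52.63% → 53%.

53%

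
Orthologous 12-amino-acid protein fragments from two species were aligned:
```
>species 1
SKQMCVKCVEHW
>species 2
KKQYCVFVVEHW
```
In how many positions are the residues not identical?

4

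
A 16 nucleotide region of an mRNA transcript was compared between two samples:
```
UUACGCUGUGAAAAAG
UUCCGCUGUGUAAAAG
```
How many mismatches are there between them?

2

Comparing position by position, 2 bases differ: 3 (A/C), 11 (A/U).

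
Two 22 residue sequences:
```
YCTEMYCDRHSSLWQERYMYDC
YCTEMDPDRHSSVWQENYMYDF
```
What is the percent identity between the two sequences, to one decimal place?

Mismatches at positions 6, 7, 13, 17, 22 (1-based): 5 of 22.
Identical positions: 17/22 = 77.27% → 77.3%.

77.3%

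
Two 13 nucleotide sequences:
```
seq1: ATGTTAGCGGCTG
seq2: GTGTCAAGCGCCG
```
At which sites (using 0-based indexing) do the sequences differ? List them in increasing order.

0, 4, 6, 7, 8, 11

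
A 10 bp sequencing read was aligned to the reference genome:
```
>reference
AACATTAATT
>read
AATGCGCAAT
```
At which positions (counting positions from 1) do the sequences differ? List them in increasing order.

Differences at position 3 (C→T), position 4 (A→G), position 5 (T→C), position 6 (T→G), position 7 (A→C), position 9 (T→A).

3, 4, 5, 6, 7, 9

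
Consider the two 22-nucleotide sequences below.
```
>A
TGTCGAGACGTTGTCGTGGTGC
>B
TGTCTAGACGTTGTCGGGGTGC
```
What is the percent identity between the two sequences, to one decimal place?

Mismatches at positions 5, 17 (1-based): 2 of 22.
Identical positions: 20/22 = 90.91% → 90.9%.

90.9%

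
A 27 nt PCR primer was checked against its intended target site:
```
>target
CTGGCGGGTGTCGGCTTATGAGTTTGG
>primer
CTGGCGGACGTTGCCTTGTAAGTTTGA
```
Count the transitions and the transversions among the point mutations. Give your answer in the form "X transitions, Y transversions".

6 transitions, 1 transversion

Mismatches (1-based):
site 8: G→A (purine→purine, transition)
site 9: T→C (pyrimidine→pyrimidine, transition)
site 12: C→T (pyrimidine→pyrimidine, transition)
site 14: G→C (purine→pyrimidine, transversion)
site 18: A→G (purine→purine, transition)
site 20: G→A (purine→purine, transition)
site 27: G→A (purine→purine, transition)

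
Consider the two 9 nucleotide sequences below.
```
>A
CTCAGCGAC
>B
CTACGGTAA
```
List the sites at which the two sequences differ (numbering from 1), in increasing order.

3, 4, 6, 7, 9

Differences at site 3 (C→A), site 4 (A→C), site 6 (C→G), site 7 (G→T), site 9 (C→A).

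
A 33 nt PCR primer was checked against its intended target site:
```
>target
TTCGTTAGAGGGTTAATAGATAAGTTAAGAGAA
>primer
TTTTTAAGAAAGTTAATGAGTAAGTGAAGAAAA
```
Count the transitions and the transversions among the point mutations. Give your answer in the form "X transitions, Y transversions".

Transitions (purine↔purine or pyrimidine↔pyrimidine): 3 C→T, 10 G→A, 11 G→A, 18 A→G, 19 G→A, 20 A→G, 31 G→A.
Transversions (purine↔pyrimidine): 4 G→T, 6 T→A, 26 T→G.

7 transitions, 3 transversions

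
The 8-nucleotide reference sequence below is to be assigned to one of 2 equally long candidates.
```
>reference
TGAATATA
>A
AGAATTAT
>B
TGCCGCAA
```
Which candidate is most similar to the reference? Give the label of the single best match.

A differs at 4 sites; B differs at 5 sites. The closest is A.

A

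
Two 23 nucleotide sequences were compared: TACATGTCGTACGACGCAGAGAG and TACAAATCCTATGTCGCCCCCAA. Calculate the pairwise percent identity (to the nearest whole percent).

57%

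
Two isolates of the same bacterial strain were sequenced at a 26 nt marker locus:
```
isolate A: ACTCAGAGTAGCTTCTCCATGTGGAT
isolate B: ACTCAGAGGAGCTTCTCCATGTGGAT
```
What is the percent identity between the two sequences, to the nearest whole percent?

96%

1 position differs (9), so 25 of 26 match: 25/26 = 96.15%.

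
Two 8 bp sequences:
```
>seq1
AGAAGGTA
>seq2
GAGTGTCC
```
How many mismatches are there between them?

7

Comparing position by position, 7 bases differ: 1 (A/G), 2 (G/A), 3 (A/G), 4 (A/T), 6 (G/T), 7 (T/C), 8 (A/C).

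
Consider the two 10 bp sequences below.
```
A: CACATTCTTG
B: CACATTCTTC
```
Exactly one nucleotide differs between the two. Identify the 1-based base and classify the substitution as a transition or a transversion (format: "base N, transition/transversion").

The sequences differ only at base 10: G→C (purine→pyrimidine), a transversion.

base 10, transversion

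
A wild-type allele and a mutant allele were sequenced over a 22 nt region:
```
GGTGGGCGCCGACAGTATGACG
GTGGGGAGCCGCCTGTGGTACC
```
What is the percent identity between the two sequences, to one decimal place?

59.1%

9 positions differ (2, 3, 7, 12, 14, 17, 18, 19, 22), so 13 of 22 match: 13/22 = 59.09%.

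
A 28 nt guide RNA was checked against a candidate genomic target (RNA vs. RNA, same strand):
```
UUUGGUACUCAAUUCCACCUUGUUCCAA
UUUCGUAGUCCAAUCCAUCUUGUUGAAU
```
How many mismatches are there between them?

Comparing position by position, 8 bases differ: 4 (G/C), 8 (C/G), 11 (A/C), 13 (U/A), 18 (C/U), 25 (C/G), 26 (C/A), 28 (A/U).

8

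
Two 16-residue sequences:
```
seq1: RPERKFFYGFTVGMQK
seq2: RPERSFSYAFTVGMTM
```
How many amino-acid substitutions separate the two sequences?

5

Mismatches (1-based): residue 5: K→S; residue 7: F→S; residue 9: G→A; residue 15: Q→T; residue 16: K→M.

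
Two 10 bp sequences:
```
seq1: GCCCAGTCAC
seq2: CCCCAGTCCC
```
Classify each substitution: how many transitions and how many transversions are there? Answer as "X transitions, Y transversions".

Transitions (purine↔purine or pyrimidine↔pyrimidine): none.
Transversions (purine↔pyrimidine): 1 G→C, 9 A→C.

0 transitions, 2 transversions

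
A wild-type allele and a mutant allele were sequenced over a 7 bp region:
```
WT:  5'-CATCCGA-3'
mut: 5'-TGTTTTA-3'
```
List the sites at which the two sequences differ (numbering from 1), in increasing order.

1, 2, 4, 5, 6

Scanning 1-based: 1: C/T; 2: A/G; 4: C/T; 5: C/T; 6: G/T.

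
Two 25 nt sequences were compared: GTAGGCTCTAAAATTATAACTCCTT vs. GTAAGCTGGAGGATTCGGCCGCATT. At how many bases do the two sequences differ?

11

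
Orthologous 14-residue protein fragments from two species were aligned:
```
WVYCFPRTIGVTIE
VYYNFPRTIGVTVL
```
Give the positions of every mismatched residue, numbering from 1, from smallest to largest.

1, 2, 4, 13, 14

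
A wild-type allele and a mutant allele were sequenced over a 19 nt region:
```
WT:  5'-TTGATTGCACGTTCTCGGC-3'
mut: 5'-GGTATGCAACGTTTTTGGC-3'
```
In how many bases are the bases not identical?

8

Comparing position by position, 8 bases differ: 1 (T/G), 2 (T/G), 3 (G/T), 6 (T/G), 7 (G/C), 8 (C/A), 14 (C/T), 16 (C/T).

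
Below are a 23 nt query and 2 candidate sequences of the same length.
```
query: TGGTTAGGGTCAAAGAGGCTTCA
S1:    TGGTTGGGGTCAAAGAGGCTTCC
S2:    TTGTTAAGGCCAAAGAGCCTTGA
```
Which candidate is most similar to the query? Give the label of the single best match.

Hamming distances to query — S1: 2; S2: 5.
Smallest is S1 with 2 mismatches.

S1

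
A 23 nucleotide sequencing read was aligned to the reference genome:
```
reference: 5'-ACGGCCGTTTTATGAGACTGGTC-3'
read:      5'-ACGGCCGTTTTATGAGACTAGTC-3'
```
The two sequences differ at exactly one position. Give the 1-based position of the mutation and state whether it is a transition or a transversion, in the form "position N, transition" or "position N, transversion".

position 20, transition

The sequences differ only at position 20: G→A (purine→purine), a transition.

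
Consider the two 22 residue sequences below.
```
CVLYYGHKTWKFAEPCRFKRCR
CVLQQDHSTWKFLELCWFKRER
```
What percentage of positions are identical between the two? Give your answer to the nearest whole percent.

8 positions differ (4, 5, 6, 8, 13, 15, 17, 21), so 14 of 22 match: 14/22 = 63.64%.

64%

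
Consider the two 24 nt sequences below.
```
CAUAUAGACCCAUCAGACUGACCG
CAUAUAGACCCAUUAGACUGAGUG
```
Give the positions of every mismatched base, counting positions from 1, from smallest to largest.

Differences at position 14 (C→U), position 22 (C→G), position 23 (C→U).

14, 22, 23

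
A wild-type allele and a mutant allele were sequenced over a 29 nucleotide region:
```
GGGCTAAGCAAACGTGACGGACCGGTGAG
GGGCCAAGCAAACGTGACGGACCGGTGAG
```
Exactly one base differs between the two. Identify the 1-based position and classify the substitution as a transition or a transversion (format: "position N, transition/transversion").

position 5, transition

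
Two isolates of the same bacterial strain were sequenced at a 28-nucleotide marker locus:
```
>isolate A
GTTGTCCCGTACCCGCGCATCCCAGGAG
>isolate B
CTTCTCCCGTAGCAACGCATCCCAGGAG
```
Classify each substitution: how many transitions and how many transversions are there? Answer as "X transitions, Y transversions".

1 transition, 4 transversions

Mismatches (1-based):
position 1: G→C (purine→pyrimidine, transversion)
position 4: G→C (purine→pyrimidine, transversion)
position 12: C→G (pyrimidine→purine, transversion)
position 14: C→A (pyrimidine→purine, transversion)
position 15: G→A (purine→purine, transition)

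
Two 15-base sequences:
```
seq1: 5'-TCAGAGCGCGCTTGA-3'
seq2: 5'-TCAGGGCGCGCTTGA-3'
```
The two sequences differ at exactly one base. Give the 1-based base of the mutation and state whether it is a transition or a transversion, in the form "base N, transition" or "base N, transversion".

base 5, transition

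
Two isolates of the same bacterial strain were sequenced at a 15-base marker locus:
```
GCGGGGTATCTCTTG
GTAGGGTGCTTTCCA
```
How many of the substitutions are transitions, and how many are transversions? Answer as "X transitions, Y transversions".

Transitions (purine↔purine or pyrimidine↔pyrimidine): 2 C→T, 3 G→A, 8 A→G, 9 T→C, 10 C→T, 12 C→T, 13 T→C, 14 T→C, 15 G→A.
Transversions (purine↔pyrimidine): none.

9 transitions, 0 transversions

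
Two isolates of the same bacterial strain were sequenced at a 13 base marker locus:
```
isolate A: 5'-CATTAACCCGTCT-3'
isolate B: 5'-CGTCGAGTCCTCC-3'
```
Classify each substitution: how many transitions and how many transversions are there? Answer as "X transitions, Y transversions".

Mismatches (1-based):
base 2: A→G (purine→purine, transition)
base 4: T→C (pyrimidine→pyrimidine, transition)
base 5: A→G (purine→purine, transition)
base 7: C→G (pyrimidine→purine, transversion)
base 8: C→T (pyrimidine→pyrimidine, transition)
base 10: G→C (purine→pyrimidine, transversion)
base 13: T→C (pyrimidine→pyrimidine, transition)

5 transitions, 2 transversions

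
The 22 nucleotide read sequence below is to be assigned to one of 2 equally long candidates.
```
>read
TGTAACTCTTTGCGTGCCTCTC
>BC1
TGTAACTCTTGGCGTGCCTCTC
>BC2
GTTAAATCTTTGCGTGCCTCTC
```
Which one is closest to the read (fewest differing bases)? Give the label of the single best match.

BC1

BC1 differs at 1 base; BC2 differs at 3 bases. The closest is BC1.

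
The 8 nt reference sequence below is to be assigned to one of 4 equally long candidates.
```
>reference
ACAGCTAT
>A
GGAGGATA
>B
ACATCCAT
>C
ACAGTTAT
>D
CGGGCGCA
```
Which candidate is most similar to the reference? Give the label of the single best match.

A differs at 6 positions; B differs at 2 positions; C differs at 1 position; D differs at 6 positions. The closest is C.

C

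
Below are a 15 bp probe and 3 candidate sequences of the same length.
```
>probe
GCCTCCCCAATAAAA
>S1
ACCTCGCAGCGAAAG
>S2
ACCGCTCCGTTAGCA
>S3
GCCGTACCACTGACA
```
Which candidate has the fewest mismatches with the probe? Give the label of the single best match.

S3

Hamming distances to probe — S1: 7; S2: 7; S3: 6.
Smallest is S3 with 6 mismatches.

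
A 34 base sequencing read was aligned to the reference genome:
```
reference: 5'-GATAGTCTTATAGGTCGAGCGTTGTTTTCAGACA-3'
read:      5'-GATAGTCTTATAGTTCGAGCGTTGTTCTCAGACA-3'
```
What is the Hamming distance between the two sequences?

2

Mismatches (1-based): position 14: G→T; position 27: T→C.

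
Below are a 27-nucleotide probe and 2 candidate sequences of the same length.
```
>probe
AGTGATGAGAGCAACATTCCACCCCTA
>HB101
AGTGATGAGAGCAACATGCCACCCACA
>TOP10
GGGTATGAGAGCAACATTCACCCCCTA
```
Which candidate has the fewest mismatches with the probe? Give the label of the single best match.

HB101

HB101 differs at 3 positions; TOP10 differs at 5 positions. The closest is HB101.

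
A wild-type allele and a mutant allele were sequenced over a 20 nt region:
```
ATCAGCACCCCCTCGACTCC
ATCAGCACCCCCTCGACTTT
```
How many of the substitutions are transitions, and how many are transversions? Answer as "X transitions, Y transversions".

Transitions (purine↔purine or pyrimidine↔pyrimidine): 19 C→T, 20 C→T.
Transversions (purine↔pyrimidine): none.

2 transitions, 0 transversions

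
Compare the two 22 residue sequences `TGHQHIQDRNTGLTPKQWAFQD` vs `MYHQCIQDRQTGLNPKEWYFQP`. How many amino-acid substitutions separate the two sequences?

Comparing position by position, 8 positions differ: 1 (T/M), 2 (G/Y), 5 (H/C), 10 (N/Q), 14 (T/N), 17 (Q/E), 19 (A/Y), 22 (D/P).

8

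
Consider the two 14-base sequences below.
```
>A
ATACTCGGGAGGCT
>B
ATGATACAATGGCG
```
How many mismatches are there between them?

8

The sequences differ at positions 3, 4, 6, 7, 8, 9, 10, 14 (1-based) — 8 in total.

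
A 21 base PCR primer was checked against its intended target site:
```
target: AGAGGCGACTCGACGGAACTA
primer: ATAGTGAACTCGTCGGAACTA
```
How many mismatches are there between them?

Comparing position by position, 5 bases differ: 2 (G/T), 5 (G/T), 6 (C/G), 7 (G/A), 13 (A/T).

5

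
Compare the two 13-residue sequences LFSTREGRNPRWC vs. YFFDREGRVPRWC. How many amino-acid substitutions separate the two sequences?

4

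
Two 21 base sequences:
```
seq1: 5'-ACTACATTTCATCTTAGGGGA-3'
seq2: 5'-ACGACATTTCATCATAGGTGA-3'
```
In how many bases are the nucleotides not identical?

Mismatches (1-based): base 3: T→G; base 14: T→A; base 19: G→T.

3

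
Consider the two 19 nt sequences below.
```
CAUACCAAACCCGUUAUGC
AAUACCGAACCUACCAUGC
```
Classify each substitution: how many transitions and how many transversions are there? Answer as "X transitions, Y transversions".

5 transitions, 1 transversion

Transitions (purine↔purine or pyrimidine↔pyrimidine): 7 A→G, 12 C→U, 13 G→A, 14 U→C, 15 U→C.
Transversions (purine↔pyrimidine): 1 C→A.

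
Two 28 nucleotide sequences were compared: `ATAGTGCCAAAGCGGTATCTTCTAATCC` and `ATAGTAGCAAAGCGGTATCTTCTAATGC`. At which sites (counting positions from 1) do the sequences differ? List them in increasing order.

Differences at site 6 (G→A), site 7 (C→G), site 27 (C→G).

6, 7, 27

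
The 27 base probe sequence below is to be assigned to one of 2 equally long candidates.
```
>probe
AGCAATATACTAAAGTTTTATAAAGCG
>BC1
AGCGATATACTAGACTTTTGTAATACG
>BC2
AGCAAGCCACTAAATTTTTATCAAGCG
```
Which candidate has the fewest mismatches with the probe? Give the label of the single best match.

BC2

BC1 differs at 6 sites; BC2 differs at 5 sites. The closest is BC2.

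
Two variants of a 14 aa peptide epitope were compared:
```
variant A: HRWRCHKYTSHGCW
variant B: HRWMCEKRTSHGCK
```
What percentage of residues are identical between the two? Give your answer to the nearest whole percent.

4 positions differ (4, 6, 8, 14), so 10 of 14 match: 10/14 = 71.43%.

71%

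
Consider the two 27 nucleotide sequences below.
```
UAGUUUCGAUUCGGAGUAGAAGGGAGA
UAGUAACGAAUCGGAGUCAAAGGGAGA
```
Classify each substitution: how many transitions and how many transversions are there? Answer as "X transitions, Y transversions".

Mismatches (1-based):
base 5: U→A (pyrimidine→purine, transversion)
base 6: U→A (pyrimidine→purine, transversion)
base 10: U→A (pyrimidine→purine, transversion)
base 18: A→C (purine→pyrimidine, transversion)
base 19: G→A (purine→purine, transition)

1 transition, 4 transversions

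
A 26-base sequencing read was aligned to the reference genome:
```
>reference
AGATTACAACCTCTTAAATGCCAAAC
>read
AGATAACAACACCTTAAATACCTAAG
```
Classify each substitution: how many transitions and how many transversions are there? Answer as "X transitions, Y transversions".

Mismatches (1-based):
position 5: T→A (pyrimidine→purine, transversion)
position 11: C→A (pyrimidine→purine, transversion)
position 12: T→C (pyrimidine→pyrimidine, transition)
position 20: G→A (purine→purine, transition)
position 23: A→T (purine→pyrimidine, transversion)
position 26: C→G (pyrimidine→purine, transversion)

2 transitions, 4 transversions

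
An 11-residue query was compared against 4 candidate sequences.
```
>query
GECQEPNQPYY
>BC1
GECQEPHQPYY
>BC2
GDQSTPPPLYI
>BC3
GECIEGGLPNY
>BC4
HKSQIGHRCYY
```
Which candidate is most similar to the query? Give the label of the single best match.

BC1

Hamming distances to query — BC1: 1; BC2: 8; BC3: 5; BC4: 8.
Smallest is BC1 with 1 mismatch.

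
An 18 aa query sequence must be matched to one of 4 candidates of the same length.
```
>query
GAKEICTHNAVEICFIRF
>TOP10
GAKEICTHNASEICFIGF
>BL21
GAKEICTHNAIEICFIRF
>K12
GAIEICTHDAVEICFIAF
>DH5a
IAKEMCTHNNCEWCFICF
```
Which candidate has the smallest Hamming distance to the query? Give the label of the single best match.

BL21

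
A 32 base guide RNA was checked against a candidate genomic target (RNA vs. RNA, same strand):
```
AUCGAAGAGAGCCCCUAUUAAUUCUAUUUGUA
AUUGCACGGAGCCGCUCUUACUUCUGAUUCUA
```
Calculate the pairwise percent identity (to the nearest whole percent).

Mismatches at positions 3, 5, 7, 8, 14, 17, 21, 26, 27, 30 (1-based): 10 of 32.
Identical positions: 22/32 = 68.75% → 69%.

69%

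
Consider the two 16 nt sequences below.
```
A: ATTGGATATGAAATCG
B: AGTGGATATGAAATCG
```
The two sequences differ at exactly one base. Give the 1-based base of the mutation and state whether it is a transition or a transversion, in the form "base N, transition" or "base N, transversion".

Base 2 changes T→G. T is a pyrimidine and G is a purine, so this is a transversion.

base 2, transversion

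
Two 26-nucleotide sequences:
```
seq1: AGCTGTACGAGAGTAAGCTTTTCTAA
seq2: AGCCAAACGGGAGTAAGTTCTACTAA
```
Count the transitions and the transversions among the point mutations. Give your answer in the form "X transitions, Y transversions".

5 transitions, 2 transversions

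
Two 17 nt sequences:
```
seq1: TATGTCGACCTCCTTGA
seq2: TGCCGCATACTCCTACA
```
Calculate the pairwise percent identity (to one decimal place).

47.1%

9 positions differ (2, 3, 4, 5, 7, 8, 9, 15, 16), so 8 of 17 match: 8/17 = 47.06%.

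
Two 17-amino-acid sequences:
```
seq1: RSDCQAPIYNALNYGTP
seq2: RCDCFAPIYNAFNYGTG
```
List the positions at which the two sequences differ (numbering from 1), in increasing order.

2, 5, 12, 17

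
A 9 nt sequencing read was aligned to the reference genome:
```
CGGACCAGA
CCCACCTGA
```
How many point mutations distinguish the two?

Comparing position by position, 3 positions differ: 2 (G/C), 3 (G/C), 7 (A/T).

3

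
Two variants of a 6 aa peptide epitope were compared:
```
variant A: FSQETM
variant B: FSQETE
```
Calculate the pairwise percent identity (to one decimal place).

83.3%

Mismatch at position 6 (1-based): 1 of 6.
Identical positions: 5/6 = 83.33% → 83.3%.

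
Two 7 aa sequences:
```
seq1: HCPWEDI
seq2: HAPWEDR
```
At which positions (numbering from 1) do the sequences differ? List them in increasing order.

Differences at position 2 (C→A), position 7 (I→R).

2, 7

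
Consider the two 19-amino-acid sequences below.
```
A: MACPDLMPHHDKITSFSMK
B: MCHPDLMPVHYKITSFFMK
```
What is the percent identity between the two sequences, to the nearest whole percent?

74%

5 positions differ (2, 3, 9, 11, 17), so 14 of 19 match: 14/19 = 73.68%.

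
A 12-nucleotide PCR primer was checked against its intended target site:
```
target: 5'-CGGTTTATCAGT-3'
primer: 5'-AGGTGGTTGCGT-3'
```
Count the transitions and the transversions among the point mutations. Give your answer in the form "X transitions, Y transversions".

0 transitions, 6 transversions

Mismatches (1-based):
site 1: C→A (pyrimidine→purine, transversion)
site 5: T→G (pyrimidine→purine, transversion)
site 6: T→G (pyrimidine→purine, transversion)
site 7: A→T (purine→pyrimidine, transversion)
site 9: C→G (pyrimidine→purine, transversion)
site 10: A→C (purine→pyrimidine, transversion)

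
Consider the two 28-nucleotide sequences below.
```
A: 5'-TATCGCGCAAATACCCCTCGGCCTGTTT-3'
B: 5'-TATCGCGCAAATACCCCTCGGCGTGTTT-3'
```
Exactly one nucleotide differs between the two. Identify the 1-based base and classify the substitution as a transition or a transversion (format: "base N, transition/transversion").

base 23, transversion

Base 23 changes C→G. C is a pyrimidine and G is a purine, so this is a transversion.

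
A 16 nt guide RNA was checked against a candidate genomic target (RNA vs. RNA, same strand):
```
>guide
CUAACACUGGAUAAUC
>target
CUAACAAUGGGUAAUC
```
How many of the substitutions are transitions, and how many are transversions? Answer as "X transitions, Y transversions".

1 transition, 1 transversion

Transitions (purine↔purine or pyrimidine↔pyrimidine): 11 A→G.
Transversions (purine↔pyrimidine): 7 C→A.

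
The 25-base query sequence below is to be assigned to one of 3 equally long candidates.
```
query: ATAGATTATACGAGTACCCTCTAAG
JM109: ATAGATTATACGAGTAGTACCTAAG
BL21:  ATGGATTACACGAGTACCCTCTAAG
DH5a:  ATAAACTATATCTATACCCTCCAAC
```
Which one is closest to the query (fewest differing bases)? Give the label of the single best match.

BL21

JM109 differs at 4 bases; BL21 differs at 2 bases; DH5a differs at 8 bases. The closest is BL21.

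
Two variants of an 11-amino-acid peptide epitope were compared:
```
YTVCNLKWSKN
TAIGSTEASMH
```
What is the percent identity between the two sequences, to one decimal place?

Mismatches at positions 1, 2, 3, 4, 5, 6, 7, 8, 10, 11 (1-based): 10 of 11.
Identical positions: 1/11 = 9.091% → 9.1%.

9.1%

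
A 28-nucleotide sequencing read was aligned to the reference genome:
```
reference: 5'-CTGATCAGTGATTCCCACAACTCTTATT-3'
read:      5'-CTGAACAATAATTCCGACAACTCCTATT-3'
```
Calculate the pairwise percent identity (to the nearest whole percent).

5 positions differ (5, 8, 10, 16, 24), so 23 of 28 match: 23/28 = 82.14%.

82%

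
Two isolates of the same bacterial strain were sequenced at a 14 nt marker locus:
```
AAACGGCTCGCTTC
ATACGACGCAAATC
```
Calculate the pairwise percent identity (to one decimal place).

57.1%

Mismatches at positions 2, 6, 8, 10, 11, 12 (1-based): 6 of 14.
Identical positions: 8/14 = 57.14% → 57.1%.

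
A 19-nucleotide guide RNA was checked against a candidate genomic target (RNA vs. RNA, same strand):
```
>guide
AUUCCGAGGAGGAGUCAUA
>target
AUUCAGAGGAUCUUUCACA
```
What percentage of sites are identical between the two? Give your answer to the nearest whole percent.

68%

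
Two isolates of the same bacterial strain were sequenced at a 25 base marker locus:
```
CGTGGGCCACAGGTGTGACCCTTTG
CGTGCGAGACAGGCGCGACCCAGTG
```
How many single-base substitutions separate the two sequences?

7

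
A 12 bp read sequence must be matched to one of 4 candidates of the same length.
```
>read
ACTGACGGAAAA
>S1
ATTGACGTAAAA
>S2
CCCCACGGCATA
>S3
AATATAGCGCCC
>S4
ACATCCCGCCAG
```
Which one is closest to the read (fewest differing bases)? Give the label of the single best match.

Hamming distances to read — S1: 2; S2: 5; S3: 9; S4: 7.
Smallest is S1 with 2 mismatches.

S1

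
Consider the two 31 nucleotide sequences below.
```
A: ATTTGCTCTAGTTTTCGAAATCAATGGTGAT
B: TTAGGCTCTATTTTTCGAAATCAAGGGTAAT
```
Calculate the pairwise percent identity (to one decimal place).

80.6%

Mismatches at positions 1, 3, 4, 11, 25, 29 (1-based): 6 of 31.
Identical positions: 25/31 = 80.65% → 80.6%.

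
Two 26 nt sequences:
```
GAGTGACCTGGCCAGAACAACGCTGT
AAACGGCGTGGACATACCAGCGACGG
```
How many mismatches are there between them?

12

Comparing position by position, 12 positions differ: 1 (G/A), 3 (G/A), 4 (T/C), 6 (A/G), 8 (C/G), 12 (C/A), 15 (G/T), 17 (A/C), 20 (A/G), 23 (C/A), 24 (T/C), 26 (T/G).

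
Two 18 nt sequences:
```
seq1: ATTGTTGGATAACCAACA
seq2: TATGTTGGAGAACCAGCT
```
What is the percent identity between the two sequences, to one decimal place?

72.2%

5 positions differ (1, 2, 10, 16, 18), so 13 of 18 match: 13/18 = 72.22%.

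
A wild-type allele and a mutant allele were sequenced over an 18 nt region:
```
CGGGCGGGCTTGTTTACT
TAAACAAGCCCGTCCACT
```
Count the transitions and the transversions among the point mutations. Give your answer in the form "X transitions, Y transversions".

10 transitions, 0 transversions

Transitions (purine↔purine or pyrimidine↔pyrimidine): 1 C→T, 2 G→A, 3 G→A, 4 G→A, 6 G→A, 7 G→A, 10 T→C, 11 T→C, 14 T→C, 15 T→C.
Transversions (purine↔pyrimidine): none.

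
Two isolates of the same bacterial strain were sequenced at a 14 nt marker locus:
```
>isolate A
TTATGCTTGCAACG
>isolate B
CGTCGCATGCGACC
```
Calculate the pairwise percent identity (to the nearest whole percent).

Mismatches at positions 1, 2, 3, 4, 7, 11, 14 (1-based): 7 of 14.
Identical positions: 7/14 = 50% → 50%.

50%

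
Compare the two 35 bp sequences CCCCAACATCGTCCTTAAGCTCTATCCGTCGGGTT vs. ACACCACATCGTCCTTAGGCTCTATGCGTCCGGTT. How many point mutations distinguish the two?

The sequences differ at sites 1, 3, 5, 18, 26, 31 (1-based) — 6 in total.

6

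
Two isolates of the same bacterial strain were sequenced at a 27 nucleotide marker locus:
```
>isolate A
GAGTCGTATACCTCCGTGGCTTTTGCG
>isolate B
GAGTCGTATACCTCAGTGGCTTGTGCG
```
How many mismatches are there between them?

2

Comparing position by position, 2 positions differ: 15 (C/A), 23 (T/G).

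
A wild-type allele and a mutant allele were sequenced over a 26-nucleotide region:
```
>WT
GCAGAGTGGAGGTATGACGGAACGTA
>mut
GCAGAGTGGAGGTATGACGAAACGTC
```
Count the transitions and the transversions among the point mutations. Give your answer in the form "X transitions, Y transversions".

1 transition, 1 transversion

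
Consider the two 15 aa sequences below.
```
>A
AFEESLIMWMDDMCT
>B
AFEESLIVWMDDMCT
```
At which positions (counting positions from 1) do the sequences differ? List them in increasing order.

8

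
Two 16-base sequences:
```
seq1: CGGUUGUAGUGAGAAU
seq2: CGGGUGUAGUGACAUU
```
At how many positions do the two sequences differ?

3

Mismatches (1-based): position 4: U→G; position 13: G→C; position 15: A→U.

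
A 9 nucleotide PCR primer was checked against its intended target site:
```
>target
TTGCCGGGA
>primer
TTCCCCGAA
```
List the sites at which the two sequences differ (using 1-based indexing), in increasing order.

3, 6, 8

Scanning 1-based: 3: G/C; 6: G/C; 8: G/A.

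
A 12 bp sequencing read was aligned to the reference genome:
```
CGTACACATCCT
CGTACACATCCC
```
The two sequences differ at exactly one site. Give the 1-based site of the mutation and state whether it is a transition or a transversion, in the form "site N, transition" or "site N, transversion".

site 12, transition

Site 12 changes T→C. T is a pyrimidine and C is a pyrimidine, so this is a transition.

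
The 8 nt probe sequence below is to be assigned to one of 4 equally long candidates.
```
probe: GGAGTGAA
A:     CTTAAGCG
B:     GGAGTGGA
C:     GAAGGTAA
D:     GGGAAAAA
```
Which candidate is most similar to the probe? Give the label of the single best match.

B

Hamming distances to probe — A: 7; B: 1; C: 3; D: 4.
Smallest is B with 1 mismatch.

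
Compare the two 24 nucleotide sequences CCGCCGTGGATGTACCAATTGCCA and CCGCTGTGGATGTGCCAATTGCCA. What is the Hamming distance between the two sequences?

2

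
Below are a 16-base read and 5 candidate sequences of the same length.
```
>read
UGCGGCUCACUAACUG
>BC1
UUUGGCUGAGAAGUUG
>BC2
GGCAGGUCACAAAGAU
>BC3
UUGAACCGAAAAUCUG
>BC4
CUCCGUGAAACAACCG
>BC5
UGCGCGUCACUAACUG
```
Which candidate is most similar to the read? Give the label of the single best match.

BC5

Hamming distances to read — BC1: 7; BC2: 7; BC3: 9; BC4: 9; BC5: 2.
Smallest is BC5 with 2 mismatches.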